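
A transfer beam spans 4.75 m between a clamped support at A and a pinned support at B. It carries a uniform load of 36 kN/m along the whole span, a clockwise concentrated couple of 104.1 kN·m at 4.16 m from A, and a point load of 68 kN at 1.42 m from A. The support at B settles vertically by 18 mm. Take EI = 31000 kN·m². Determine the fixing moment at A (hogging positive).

M_A = 183.7 kN·m

Choose R_B as the redundant. The primary structure is the cantilever fixed at A.
Downward deflection at the released point B due to the loads:
  UDL 36: wL⁴/(8EI) = 2291/EI
  clockwise couple 104.1 at a = 4.16: M₀a(2L − a)/(2EI) = 1156/EI
  point load 68 at a = 1.42: Pa²(3L − a)/(6EI) = 293.2/EI
  δ_0 = 3740/EI
Tip deflection under a unit load at B: L³/(3EI) = 35.72/EI.
With EI = 31000 kN·m²: δ_0 = 0.12065 m and δ_{BB} = 0.001152 m/kN.
Compatibility — the beam at B must follow the support down by 0.018 m: δ_0 − R_B·δ_{BB} = 0.018, so R_B = (0.12065 − 0.018)/0.001152 = 89.08 kN.
Moment equilibrium about A: M_A = Σ(load moments about A) − R_B·L = 606.8 − 89.08×4.75 = 183.7 kN·m.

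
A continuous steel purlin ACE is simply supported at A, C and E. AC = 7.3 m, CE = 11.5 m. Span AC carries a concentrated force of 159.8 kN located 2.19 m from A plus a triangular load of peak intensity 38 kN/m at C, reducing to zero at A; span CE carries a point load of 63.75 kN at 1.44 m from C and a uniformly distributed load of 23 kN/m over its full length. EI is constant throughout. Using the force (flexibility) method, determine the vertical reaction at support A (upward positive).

R_A = 104.3 kN

Release continuity at C by inserting a hinge; the redundant is the internal moment M_C. The primary structure is two simply-supported spans AC and CE.
Rotations at C on the released spans (each span's end-slope, ×1/EI):
  span AC: point load 159.8 at a = 2.19: Pab(L + a)/(6LEI) = 387.5/EI
  span AC: triangular load, peak 38: w₀L³/(45EI) = 328.5/EI
  span CE: point load 63.75 at a = 1.44: Pab(L + b)/(6LEI) = 288.6/EI
  span CE: UDL 23: wL³/(24EI) = 1458/EI
  relative rotation θ_0 = (716 + 1746)/EI = 2462/EI
A unit hogging moment at C produces rotation L₁/(3EI) + L₂/(3EI) = 6.267/EI.
Compatibility: M_C·(L₁+L₂)/(3EI) = θ_0, giving M_C = 392.9 kN·m (hogging).
Span AC, ΣM about A with M_C applied at C: R_C^{AC}·7.3 = 1025 + 392.9, so R_C^{AC} = 194.2 kN and R_A = 298.5 − 194.2 = 104.3 kN.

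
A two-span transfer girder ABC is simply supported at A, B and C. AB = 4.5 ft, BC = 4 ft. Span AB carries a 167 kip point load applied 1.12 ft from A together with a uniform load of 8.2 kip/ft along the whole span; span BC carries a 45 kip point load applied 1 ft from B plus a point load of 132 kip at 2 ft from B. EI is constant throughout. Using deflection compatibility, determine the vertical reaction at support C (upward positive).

R_C = 47.77 kip

Insert a hinge at B; M_B is the redundant, and each span becomes simply supported.
End slopes at the hinge B, treating each span as simply supported:
  span AB: point load 167 at a = 1.12: Pab(L + a)/(6LEI) = 131.6/EI
  span AB: UDL 8.2: wL³/(24EI) = 31.13/EI
  span BC: point load 45 at a = 1: Pab(L + b)/(6LEI) = 39.38/EI
  span BC: point load 132 at a = 2: Pab(L + b)/(6LEI) = 132/EI
  relative rotation θ_0 = (162.7 + 171.4)/EI = 334.1/EI
A unit hogging moment at B produces rotation L₁/(3EI) + L₂/(3EI) = 2.833/EI.
Slope continuity at B: θ_0 = M_B·2.833/EI, so M_B = 334.1/2.833 = 117.9 kip·ft (hogging).
Span BC, ΣM about C: R_B^{BC}·4 = 399 + 117.9, so R_B^{BC} = 129.2 kip and R_C = 177 − 129.2 = 47.77 kip.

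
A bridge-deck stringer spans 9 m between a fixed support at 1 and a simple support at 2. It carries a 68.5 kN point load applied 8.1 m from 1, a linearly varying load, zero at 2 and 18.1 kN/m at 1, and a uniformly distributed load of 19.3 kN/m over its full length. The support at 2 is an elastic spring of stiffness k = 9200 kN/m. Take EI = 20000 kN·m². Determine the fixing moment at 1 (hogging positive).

M_1 = 334.8 kN·m

Remove the prop at 2; the released (primary) structure is a cantilever built in at 1.
Free-end deflection of the primary structure under the applied loading (downward +):
  point load 68.5 at a = 8.1: Pa²(3L − a)/(6EI) = 14157/EI
  triangular load, peak 18.1 at the fixed end: w₀L⁴/(30EI) = 3958/EI
  UDL 19.3: wL⁴/(8EI) = 15828/EI
  δ_0 = 33944/EI
Tip deflection under a unit load at 2: L³/(3EI) = 243/EI.
With EI = 20000 kN·m²: δ_0 = 1.6972 m and δ_{22} = 0.01215 m/kN.
Compatibility — the spring shortens by R_2/k under the reaction it provides: δ_0 − R_2·δ_{22} = R_2/k. With 1/k = 0.000109 m/kN, R_2 = δ_0 / (δ_{22} + 1/k) = 1.6972 / (0.01215 + 0.000109) = 138.4 kN.
Moment equilibrium about 1: M_1 = Σ(load moments about 1) − R_2·L = 1581 − 138.4×9 = 334.8 kN·m.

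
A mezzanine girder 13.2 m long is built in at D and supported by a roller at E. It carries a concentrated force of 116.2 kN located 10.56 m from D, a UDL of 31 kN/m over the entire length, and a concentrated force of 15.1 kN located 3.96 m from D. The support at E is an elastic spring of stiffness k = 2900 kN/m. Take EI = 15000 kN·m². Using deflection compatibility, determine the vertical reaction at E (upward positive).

R_E = 235.5 kN

Remove the prop at E; the released (primary) structure is a cantilever built in at D.
Free-end deflection of the primary structure under the applied loading (downward +):
  point load 116.2 at a = 10.56: Pa²(3L − a)/(6EI) = 62716/EI
  UDL 31: wL⁴/(8EI) = 117643/EI
  point load 15.1 at a = 3.96: Pa²(3L − a)/(6EI) = 1407/EI
  δ_0 = 181766/EI
Tip deflection under a unit load at E: L³/(3EI) = 766.7/EI.
With EI = 15000 kN·m²: δ_0 = 12.118 m and δ_{EE} = 0.05111 m/kN.
Compatibility — the spring shortens by R_E/k under the reaction it provides: δ_0 − R_E·δ_{EE} = R_E/k. With 1/k = 0.000345 m/kN, R_E = δ_0 / (δ_{EE} + 1/k) = 12.118 / (0.05111 + 0.000345) = 235.5 kN.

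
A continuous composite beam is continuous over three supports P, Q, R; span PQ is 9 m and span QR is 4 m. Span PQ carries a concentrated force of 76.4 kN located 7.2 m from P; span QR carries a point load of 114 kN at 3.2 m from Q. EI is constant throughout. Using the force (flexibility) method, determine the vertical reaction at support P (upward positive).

Take M_Q as the redundant. Released structure: two simple spans PQ and QR with a hinge at Q.
End slopes at the hinge Q, treating each span as simply supported:
  span PQ: point load 76.4 at a = 7.2: Pab(L + a)/(6LEI) = 297/EI
  span QR: point load 114 at a = 3.2: Pab(L + b)/(6LEI) = 58.37/EI
  relative rotation θ_0 = (297 + 58.37)/EI = 355.4/EI
A unit hogging moment at Q produces rotation L₁/(3EI) + L₂/(3EI) = 4.333/EI.
Compatibility: M_Q·(L₁+L₂)/(3EI) = θ_0, giving M_Q = 82.02 kN·m (hogging).
Span PQ, ΣM about P with M_Q applied at Q: R_Q^{PQ}·9 = 550.1 + 82.02, so R_Q^{PQ} = 70.23 kN and R_P = 76.4 − 70.23 = 6.167 kN.

R_P = 6.167 kN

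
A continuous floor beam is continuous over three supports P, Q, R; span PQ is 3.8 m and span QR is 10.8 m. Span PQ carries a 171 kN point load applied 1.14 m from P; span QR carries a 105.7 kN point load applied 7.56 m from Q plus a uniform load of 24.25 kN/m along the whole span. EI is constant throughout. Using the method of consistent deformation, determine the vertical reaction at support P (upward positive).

R_P = 14.46 kN

Take M_Q as the redundant. Released structure: two simple spans PQ and QR with a hinge at Q.
Rotations at Q on the released spans (each span's end-slope, ×1/EI):
  span PQ: point load 171 at a = 1.14: Pab(L + a)/(6LEI) = 112.4/EI
  span QR: point load 105.7 at a = 7.56: Pab(L + b)/(6LEI) = 561/EI
  span QR: UDL 24.25: wL³/(24EI) = 1273/EI
  relative rotation θ_0 = (112.4 + 1834)/EI = 1946/EI
A unit hogging moment at Q produces rotation L₁/(3EI) + L₂/(3EI) = 4.867/EI.
Compatibility: M_Q·(L₁+L₂)/(3EI) = θ_0, giving M_Q = 399.9 kN·m (hogging).
Span PQ, ΣM about P with M_Q applied at Q: R_Q^{PQ}·3.8 = 194.9 + 399.9, so R_Q^{PQ} = 156.5 kN and R_P = 171 − 156.5 = 14.46 kN.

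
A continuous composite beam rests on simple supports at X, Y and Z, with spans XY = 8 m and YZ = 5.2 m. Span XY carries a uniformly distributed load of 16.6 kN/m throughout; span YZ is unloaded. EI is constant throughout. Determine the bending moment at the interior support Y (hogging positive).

M_Y = 80.48 kN·m

Take M_Y as the redundant. Released structure: two simple spans XY and YZ with a hinge at Y.
End slopes at the hinge Y, treating each span as simply supported:
  span XY: UDL 16.6: wL³/(24EI) = 354.1/EI
  relative rotation θ_0 = (354.1 + 0)/EI = 354.1/EI
A unit hogging moment at Y produces rotation L₁/(3EI) + L₂/(3EI) = 4.4/EI.
Slope continuity at Y: θ_0 = M_Y·4.4/EI, so M_Y = 354.1/4.4 = 80.48 kN·m (hogging).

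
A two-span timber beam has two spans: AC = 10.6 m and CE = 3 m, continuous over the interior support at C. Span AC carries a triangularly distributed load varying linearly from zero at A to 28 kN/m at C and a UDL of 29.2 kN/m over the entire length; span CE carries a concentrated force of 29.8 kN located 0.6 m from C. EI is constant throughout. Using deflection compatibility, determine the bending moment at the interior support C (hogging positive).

Insert a hinge at C; M_C is the redundant, and each span becomes simply supported.
Rotations at C on the released spans (each span's end-slope, ×1/EI):
  span AC: triangular load, peak 28: w₀L³/(45EI) = 741.1/EI
  span AC: UDL 29.2: wL³/(24EI) = 1449/EI
  span CE: point load 29.8 at a = 0.6: Pab(L + b)/(6LEI) = 12.87/EI
  relative rotation θ_0 = (2190 + 12.87)/EI = 2203/EI
A unit hogging moment at C produces rotation L₁/(3EI) + L₂/(3EI) = 4.533/EI.
Slope continuity at C: θ_0 = M_C·4.533/EI, so M_C = 2203/4.533 = 486 kN·m (hogging).

M_C = 486 kN·m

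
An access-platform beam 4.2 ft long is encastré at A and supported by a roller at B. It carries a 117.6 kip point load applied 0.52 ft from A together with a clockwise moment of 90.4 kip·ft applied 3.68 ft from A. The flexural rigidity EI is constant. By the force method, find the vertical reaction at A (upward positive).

R_A = 83.22 kip

Remove the prop at B; the released (primary) structure is a cantilever built in at A.
Downward deflection at the released point B due to the loads:
  point load 117.6 at a = 0.52: Pa²(3L − a)/(6EI) = 64.02/EI
  clockwise couple 90.4 at a = 3.68: M₀a(2L − a)/(2EI) = 785.1/EI
  δ_0 = 849.1/EI
Tip deflection under a unit load at B: L³/(3EI) = 24.7/EI.
The prop prevents deflection at B: R_B = δ_0/δ_{BB} = 849.1/24.7 = 34.38 kip.
Vertical equilibrium: R_A = ΣP − R_B = 117.6 − 34.38 = 83.22 kip.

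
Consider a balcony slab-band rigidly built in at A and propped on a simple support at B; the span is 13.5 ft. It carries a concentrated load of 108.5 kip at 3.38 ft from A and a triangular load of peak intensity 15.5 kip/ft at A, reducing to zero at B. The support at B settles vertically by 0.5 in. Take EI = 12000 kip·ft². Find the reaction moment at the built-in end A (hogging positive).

Remove the prop at B; the released (primary) structure is a cantilever built in at A.
Downward deflection at the released point B due to the loads:
  point load 108.5 at a = 3.38: Pa²(3L − a)/(6EI) = 7669/EI
  triangular load, peak 15.5 at the fixed end: w₀L⁴/(30EI) = 17161/EI
  δ_0 = 24830/EI
Tip deflection under a unit load at B: L³/(3EI) = 820.1/EI.
With EI = 12000 kip·ft²: δ_0 = 2.0691 ft and δ_{BB} = 0.068344 ft/kip.
Compatibility — the beam at B must follow the support down by 0.04167 ft: δ_0 − R_B·δ_{BB} = 0.04167, so R_B = (2.0691 − 0.04167)/0.068344 = 29.67 kip.
Moment equilibrium about A: M_A = Σ(load moments about A) − R_B·L = 837.5 − 29.67×13.5 = 437.1 kip·ft.

M_A = 437.1 kip·ft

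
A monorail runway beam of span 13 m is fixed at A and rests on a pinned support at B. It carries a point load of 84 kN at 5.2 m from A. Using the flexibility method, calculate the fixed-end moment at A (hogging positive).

Release the roller at B. Primary structure: cantilever fixed at A.
Free-end deflection of the primary structure under the applied loading (downward +):
  point load 84 at a = 5.2: Pa²(3L − a)/(6EI) = 12795/EI
Tip deflection under a unit load at B: L³/(3EI) = 732.3/EI.
Compatibility at B: δ_0 − R_B·δ_{BB} = 0, so R_B = 12795/732.3 = 17.47 kN.
Moment equilibrium about A: M_A = Σ(load moments about A) − R_B·L = 436.8 − 17.47×13 = 209.7 kN·m.

M_A = 209.7 kN·m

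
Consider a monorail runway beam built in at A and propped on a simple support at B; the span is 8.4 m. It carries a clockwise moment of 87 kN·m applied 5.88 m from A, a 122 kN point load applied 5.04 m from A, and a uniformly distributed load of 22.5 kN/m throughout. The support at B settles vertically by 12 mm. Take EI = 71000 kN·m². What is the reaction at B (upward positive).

R_B = 133.4 kN

Remove the prop at B; the released (primary) structure is a cantilever built in at A.
Free-end deflection of the primary structure under the applied loading (downward +):
  clockwise couple 87 at a = 5.88: M₀a(2L − a)/(2EI) = 2793/EI
  point load 122 at a = 5.04: Pa²(3L − a)/(6EI) = 10413/EI
  UDL 22.5: wL⁴/(8EI) = 14003/EI
  δ_0 = 27208/EI
Tip deflection under a unit load at B: L³/(3EI) = 197.6/EI.
With EI = 71000 kN·m²: δ_0 = 0.38322 m and δ_{BB} = 0.002783 m/kN.
Compatibility — the beam at B must follow the support down by 0.012 m: δ_0 − R_B·δ_{BB} = 0.012, so R_B = (0.38322 − 0.012)/0.002783 = 133.4 kN.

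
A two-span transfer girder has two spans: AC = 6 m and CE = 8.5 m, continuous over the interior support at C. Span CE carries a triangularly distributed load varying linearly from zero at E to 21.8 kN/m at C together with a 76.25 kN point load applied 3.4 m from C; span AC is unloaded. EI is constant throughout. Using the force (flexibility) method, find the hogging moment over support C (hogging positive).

Insert a hinge at C; M_C is the redundant, and each span becomes simply supported.
Discontinuity in slope at C on the released structure — sum the simple-span end rotations:
  span CE: triangular load, peak 21.8: w₀L³/(45EI) = 297.5/EI
  span CE: point load 76.25 at a = 3.4: Pab(L + b)/(6LEI) = 352.6/EI
  relative rotation θ_0 = (0 + 650.1)/EI = 650.1/EI
A unit hogging moment at C produces rotation L₁/(3EI) + L₂/(3EI) = 4.833/EI.
Slope continuity at C: θ_0 = M_C·4.833/EI, so M_C = 650.1/4.833 = 134.5 kN·m (hogging).

M_C = 134.5 kN·m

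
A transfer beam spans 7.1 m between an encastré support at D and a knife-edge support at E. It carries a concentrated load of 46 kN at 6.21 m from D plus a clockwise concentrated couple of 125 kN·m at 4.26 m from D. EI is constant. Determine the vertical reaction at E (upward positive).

R_E = 59.58 kN

Choose R_E as the redundant. The primary structure is the cantilever fixed at D.
Downward deflection at the released point E due to the loads:
  point load 46 at a = 6.21: Pa²(3L − a)/(6EI) = 4461/EI
  clockwise couple 125 at a = 4.26: M₀a(2L − a)/(2EI) = 2647/EI
  δ_0 = 7108/EI
Flexibility coefficient — unit upward force at E: δ_{EE} = L³/(3EI) = 119.3/EI.
Compatibility at E: δ_0 − R_E·δ_{EE} = 0, so R_E = 7108/119.3 = 59.58 kN.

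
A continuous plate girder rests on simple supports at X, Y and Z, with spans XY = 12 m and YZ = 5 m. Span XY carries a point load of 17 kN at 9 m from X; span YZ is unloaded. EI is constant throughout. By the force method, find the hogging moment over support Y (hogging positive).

M_Y = 23.62 kN·m

Release continuity at Y by inserting a hinge; the redundant is the internal moment M_Y. The primary structure is two simply-supported spans XY and YZ.
Discontinuity in slope at Y on the released structure — sum the simple-span end rotations:
  span XY: point load 17 at a = 9: Pab(L + a)/(6LEI) = 133.9/EI
  relative rotation θ_0 = (133.9 + 0)/EI = 133.9/EI
A unit hogging moment at Y produces rotation L₁/(3EI) + L₂/(3EI) = 5.667/EI.
Compatibility: M_Y·(L₁+L₂)/(3EI) = θ_0, giving M_Y = 23.62 kN·m (hogging).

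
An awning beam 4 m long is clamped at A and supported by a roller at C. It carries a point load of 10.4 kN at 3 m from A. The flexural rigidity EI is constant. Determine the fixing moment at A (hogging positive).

M_A = 4.875 kN·m

Release the roller at C. Primary structure: cantilever fixed at A.
Deflection at C on the released cantilever, summing each load's contribution:
  point load 10.4 at a = 3: Pa²(3L − a)/(6EI) = 140.4/EI
Tip deflection under a unit load at C: L³/(3EI) = 21.33/EI.
The prop prevents deflection at C: R_C = δ_0/δ_{CC} = 140.4/21.33 = 6.581 kN.
Moment equilibrium about A: M_A = Σ(load moments about A) − R_C·L = 31.2 − 6.581×4 = 4.875 kN·m.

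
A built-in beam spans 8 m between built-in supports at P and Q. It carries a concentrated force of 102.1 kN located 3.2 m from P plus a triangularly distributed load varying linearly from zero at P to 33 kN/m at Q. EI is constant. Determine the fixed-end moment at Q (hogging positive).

Release both end moments; the primary structure is a simply-supported span PQ with redundants M_P and M_Q.
On the primary (simply-supported) span, the end slopes from the loading are:
  at P: point load 102.1 at a = 3.2: Pab(L + b)/(6LEI) = 418.2/EI
  at Q: point load 102.1 at a = 3.2: Pab(L + a)/(6LEI) = 365.9/EI
  at P: triangular load, peak 33: 7w₀L³/(360EI) = 328.5/EI
  at Q: triangular load, peak 33: w₀L³/(45EI) = 375.5/EI
  θ_P0 = 746.7/EI,  θ_Q0 = 741.4/EI
Flexibility coefficients: a unit moment at one end gives L/(3EI) there and L/(6EI) at the far end, so f₁₁ = f₂₂ = 2.667/EI and f₁₂ = f₂₁ = 1.333/EI.
Compatibility — zero rotation at each built-in end:
  2.667 M_P + 1.333 M_Q = 746.7
  1.333 M_P + 2.667 M_Q = 741.4
Solving the pair gives M_P = 188 kN·m and M_Q = 184 kN·m (hogging).

M_Q = 184 kN·m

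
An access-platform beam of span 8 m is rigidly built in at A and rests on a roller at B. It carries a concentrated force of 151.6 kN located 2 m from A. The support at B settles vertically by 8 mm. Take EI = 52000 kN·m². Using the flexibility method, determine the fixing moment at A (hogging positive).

Remove the prop at B; the released (primary) structure is a cantilever built in at A.
Downward deflection at the released point B due to the loads:
  point load 151.6 at a = 2: Pa²(3L − a)/(6EI) = 2223/EI
Tip deflection under a unit load at B: L³/(3EI) = 170.7/EI.
With EI = 52000 kN·m²: δ_0 = 0.042759 m and δ_{BB} = 0.003282 m/kN.
Compatibility — the beam at B must follow the support down by 0.008 m: δ_0 − R_B·δ_{BB} = 0.008, so R_B = (0.042759 − 0.008)/0.003282 = 10.59 kN.
Moment equilibrium about A: M_A = Σ(load moments about A) − R_B·L = 303.2 − 10.59×8 = 218.5 kN·m.

M_A = 218.5 kN·m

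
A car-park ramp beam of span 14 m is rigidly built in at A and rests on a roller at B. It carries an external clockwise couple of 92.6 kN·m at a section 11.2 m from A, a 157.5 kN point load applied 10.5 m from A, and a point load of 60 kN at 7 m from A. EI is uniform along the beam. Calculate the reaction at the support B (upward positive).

R_B = 127.9 kN

Remove the prop at B; the released (primary) structure is a cantilever built in at A.
Primary-structure tip deflection at B by superposition:
  clockwise couple 92.6 at a = 11.2: M₀a(2L − a)/(2EI) = 8712/EI
  point load 157.5 at a = 10.5: Pa²(3L − a)/(6EI) = 91163/EI
  point load 60 at a = 7: Pa²(3L − a)/(6EI) = 17150/EI
  δ_0 = 117025/EI
Tip deflection under a unit load at B: L³/(3EI) = 914.7/EI.
Compatibility at B: δ_0 − R_B·δ_{BB} = 0, so R_B = 117025/914.7 = 127.9 kN.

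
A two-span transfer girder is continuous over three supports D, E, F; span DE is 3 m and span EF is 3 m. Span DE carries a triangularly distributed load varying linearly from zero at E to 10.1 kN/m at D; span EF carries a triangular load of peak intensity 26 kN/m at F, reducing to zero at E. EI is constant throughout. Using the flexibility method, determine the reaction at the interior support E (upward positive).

Take M_E as the redundant. Released structure: two simple spans DE and EF with a hinge at E.
Discontinuity in slope at E on the released structure — sum the simple-span end rotations:
  span DE: triangular load, peak 10.1: 7w₀L³/(360EI) = 5.303/EI
  span EF: triangular load, peak 26: 7w₀L³/(360EI) = 13.65/EI
  relative rotation θ_0 = (5.303 + 13.65)/EI = 18.95/EI
A unit hogging moment at E produces rotation L₁/(3EI) + L₂/(3EI) = 2/EI.
Compatibility: M_E·(L₁+L₂)/(3EI) = θ_0, giving M_E = 9.476 kN·m (hogging).
Span DE, ΣM about D with M_E applied at E: R_E^{DE}·3 = 15.15 + 9.476, so R_E^{DE} = 8.209 kN and R_D = 15.15 − 8.209 = 6.941 kN.
Span EF, ΣM about F: R_E^{EF}·3 = 39 + 9.476, so R_E^{EF} = 16.16 kN and R_F = 39 − 16.16 = 22.84 kN.
R_E = 8.209 + 16.16 = 24.37 kN.

R_E = 24.37 kN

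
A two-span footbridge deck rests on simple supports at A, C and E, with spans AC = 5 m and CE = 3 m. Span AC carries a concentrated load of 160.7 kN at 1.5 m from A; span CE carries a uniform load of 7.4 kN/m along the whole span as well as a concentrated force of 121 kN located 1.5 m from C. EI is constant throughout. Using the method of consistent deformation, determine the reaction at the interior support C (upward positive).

Insert a hinge at C; M_C is the redundant, and each span becomes simply supported.
Discontinuity in slope at C on the released structure — sum the simple-span end rotations:
  span AC: point load 160.7 at a = 1.5: Pab(L + a)/(6LEI) = 182.8/EI
  span CE: UDL 7.4: wL³/(24EI) = 8.325/EI
  span CE: point load 121 at a = 1.5: Pab(L + b)/(6LEI) = 68.06/EI
  relative rotation θ_0 = (182.8 + 76.39)/EI = 259.2/EI
A unit hogging moment at C produces rotation L₁/(3EI) + L₂/(3EI) = 2.667/EI.
Compatibility: M_C·(L₁+L₂)/(3EI) = θ_0, giving M_C = 97.19 kN·m (hogging).
Span AC, ΣM about A with M_C applied at C: R_C^{AC}·5 = 241.1 + 97.19, so R_C^{AC} = 67.65 kN and R_A = 160.7 − 67.65 = 93.05 kN.
Span CE, ΣM about E: R_C^{CE}·3 = 214.8 + 97.19, so R_C^{CE} = 104 kN and R_E = 143.2 − 104 = 39.2 kN.
R_C = 67.65 + 104 = 171.6 kN.

R_C = 171.6 kN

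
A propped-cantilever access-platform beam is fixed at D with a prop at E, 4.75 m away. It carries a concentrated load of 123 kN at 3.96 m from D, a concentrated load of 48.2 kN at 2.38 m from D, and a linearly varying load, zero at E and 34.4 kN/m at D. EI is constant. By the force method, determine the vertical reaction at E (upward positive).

Remove the prop at E; the released (primary) structure is a cantilever built in at D.
Downward deflection at the released point E due to the loads:
  point load 123 at a = 3.96: Pa²(3L − a)/(6EI) = 3308/EI
  point load 48.2 at a = 2.38: Pa²(3L − a)/(6EI) = 540.1/EI
  triangular load, peak 34.4 at the fixed end: w₀L⁴/(30EI) = 583.7/EI
  δ_0 = 4432/EI
Tip deflection under a unit load at E: L³/(3EI) = 35.72/EI.
The prop prevents deflection at E: R_E = δ_0/δ_{EE} = 4432/35.72 = 124.1 kN.

R_E = 124.1 kN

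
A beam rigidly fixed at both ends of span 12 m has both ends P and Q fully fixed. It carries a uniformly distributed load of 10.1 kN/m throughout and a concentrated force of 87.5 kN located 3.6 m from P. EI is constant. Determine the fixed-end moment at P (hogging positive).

Release both end moments; the primary structure is a simply-supported span PQ with redundants M_P and M_Q.
End rotations of the released simple span under the applied load (×1/EI):
  at P: UDL 10.1: wL³/(24EI) = 727.2/EI
  at Q: UDL 10.1: wL³/(24EI) = 727.2/EI
  at P: point load 87.5 at a = 3.6: Pab(L + b)/(6LEI) = 749.7/EI
  at Q: point load 87.5 at a = 3.6: Pab(L + a)/(6LEI) = 573.3/EI
  θ_P0 = 1477/EI,  θ_Q0 = 1300/EI
Flexibility coefficients: a unit moment at one end gives L/(3EI) there and L/(6EI) at the far end, so f₁₁ = f₂₂ = 4/EI and f₁₂ = f₂₁ = 2/EI.
Compatibility — zero rotation at each built-in end:
  4 M_P + 2 M_Q = 1477
  2 M_P + 4 M_Q = 1300
Solving the pair gives M_P = 275.6 kN·m and M_Q = 187.3 kN·m (hogging).

M_P = 275.6 kN·m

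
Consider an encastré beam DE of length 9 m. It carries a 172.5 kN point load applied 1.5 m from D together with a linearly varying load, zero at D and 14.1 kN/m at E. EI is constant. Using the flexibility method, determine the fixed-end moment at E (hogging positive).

Take the two fixed-end moments M_D, M_E as redundants; the released structure is the simple span DE.
End rotations of the released simple span under the applied load (×1/EI):
  at D: point load 172.5 at a = 1.5: Pab(L + b)/(6LEI) = 593/EI
  at E: point load 172.5 at a = 1.5: Pab(L + a)/(6LEI) = 377.3/EI
  at D: triangular load, peak 14.1: 7w₀L³/(360EI) = 199.9/EI
  at E: triangular load, peak 14.1: w₀L³/(45EI) = 228.4/EI
  θ_D0 = 792.8/EI,  θ_E0 = 605.8/EI
Flexibility coefficients: a unit moment at one end gives L/(3EI) there and L/(6EI) at the far end, so f₁₁ = f₂₂ = 3/EI and f₁₂ = f₂₁ = 1.5/EI.
Compatibility — zero rotation at each built-in end:
  3 M_D + 1.5 M_E = 792.8
  1.5 M_D + 3 M_E = 605.8
Solving the pair gives M_D = 217.8 kN·m and M_E = 93.04 kN·m (hogging).

M_E = 93.04 kN·m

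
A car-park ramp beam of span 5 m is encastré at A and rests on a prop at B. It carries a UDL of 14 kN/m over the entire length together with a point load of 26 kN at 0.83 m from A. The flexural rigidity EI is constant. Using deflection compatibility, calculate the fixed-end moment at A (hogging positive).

Take the reaction at B as the redundant and release it; the primary structure is a cantilever fixed at A.
Downward deflection at the released point B due to the loads:
  UDL 14: wL⁴/(8EI) = 1094/EI
  point load 26 at a = 0.83: Pa²(3L − a)/(6EI) = 42.3/EI
  δ_0 = 1136/EI
Flexibility coefficient — unit upward force at B: δ_{BB} = L³/(3EI) = 41.67/EI.
Compatibility at B: δ_0 − R_B·δ_{BB} = 0, so R_B = 1136/41.67 = 27.27 kN.
Moment equilibrium about A: M_A = Σ(load moments about A) − R_B·L = 196.6 − 27.27×5 = 60.25 kN·m.

M_A = 60.25 kN·m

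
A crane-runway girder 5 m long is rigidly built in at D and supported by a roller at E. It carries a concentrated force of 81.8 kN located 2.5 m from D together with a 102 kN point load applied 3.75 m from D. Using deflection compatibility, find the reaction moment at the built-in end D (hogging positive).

M_D = 136.5 kN·m

Choose R_E as the redundant. The primary structure is the cantilever fixed at D.
Deflection at E on the released cantilever, summing each load's contribution:
  point load 81.8 at a = 2.5: Pa²(3L − a)/(6EI) = 1065/EI
  point load 102 at a = 3.75: Pa²(3L − a)/(6EI) = 2689/EI
  δ_0 = 3755/EI
Flexibility coefficient — unit upward force at E: δ_{EE} = L³/(3EI) = 41.67/EI.
Compatibility at E: δ_0 − R_E·δ_{EE} = 0, so R_E = 3755/41.67 = 90.11 kN.
Moment equilibrium about D: M_D = Σ(load moments about D) − R_E·L = 587 − 90.11×5 = 136.5 kN·m.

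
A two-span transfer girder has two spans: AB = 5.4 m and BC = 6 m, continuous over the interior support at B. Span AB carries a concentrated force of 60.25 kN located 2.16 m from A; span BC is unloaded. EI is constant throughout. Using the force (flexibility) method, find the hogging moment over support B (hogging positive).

Release continuity at B by inserting a hinge; the redundant is the internal moment M_B. The primary structure is two simply-supported spans AB and BC.
End slopes at the hinge B, treating each span as simply supported:
  span AB: point load 60.25 at a = 2.16: Pab(L + a)/(6LEI) = 98.39/EI
  relative rotation θ_0 = (98.39 + 0)/EI = 98.39/EI
A unit hogging moment at B produces rotation L₁/(3EI) + L₂/(3EI) = 3.8/EI.
Compatibility: M_B·(L₁+L₂)/(3EI) = θ_0, giving M_B = 25.89 kN·m (hogging).

M_B = 25.89 kN·m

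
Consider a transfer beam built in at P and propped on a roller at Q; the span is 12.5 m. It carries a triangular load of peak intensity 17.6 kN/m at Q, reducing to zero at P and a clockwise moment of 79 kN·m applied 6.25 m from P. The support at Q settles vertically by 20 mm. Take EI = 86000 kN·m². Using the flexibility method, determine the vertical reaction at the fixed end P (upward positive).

Release the roller at Q. Primary structure: cantilever fixed at P.
Free-end deflection of the primary structure under the applied loading (downward +):
  triangular load, peak 17.6 at the free end: 11w₀L⁴/(120EI) = 39388/EI
  clockwise couple 79 at a = 6.25: M₀a(2L − a)/(2EI) = 4629/EI
  δ_0 = 44017/EI
Flexibility coefficient — unit upward force at Q: δ_{QQ} = L³/(3EI) = 651/EI.
With EI = 86000 kN·m²: δ_0 = 0.51182 m and δ_{QQ} = 0.00757 m/kN.
Compatibility — the beam at Q must follow the support down by 0.02 m: δ_0 − R_Q·δ_{QQ} = 0.02, so R_Q = (0.51182 − 0.02)/0.00757 = 64.97 kN.
Vertical equilibrium: R_P = ΣP − R_Q = 110 − 64.97 = 45.03 kN.

R_P = 45.03 kN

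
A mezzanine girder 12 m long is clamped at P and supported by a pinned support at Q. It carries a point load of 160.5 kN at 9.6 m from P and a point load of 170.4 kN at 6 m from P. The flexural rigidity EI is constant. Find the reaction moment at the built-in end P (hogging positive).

Take the reaction at Q as the redundant and release it; the primary structure is a cantilever fixed at P.
Primary-structure tip deflection at Q by superposition:
  point load 160.5 at a = 9.6: Pa²(3L − a)/(6EI) = 65083/EI
  point load 170.4 at a = 6: Pa²(3L − a)/(6EI) = 30672/EI
  δ_0 = 95755/EI
Flexibility coefficient — unit upward force at Q: δ_{QQ} = L³/(3EI) = 576/EI.
The prop prevents deflection at Q: R_Q = δ_0/δ_{QQ} = 95755/576 = 166.2 kN.
Moment equilibrium about P: M_P = Σ(load moments about P) − R_Q·L = 2563 − 166.2×12 = 568.3 kN·m.

M_P = 568.3 kN·m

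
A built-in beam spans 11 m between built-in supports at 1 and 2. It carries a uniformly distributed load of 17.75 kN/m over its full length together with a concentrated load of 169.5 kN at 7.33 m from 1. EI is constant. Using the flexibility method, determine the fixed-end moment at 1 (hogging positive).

M_1 = 317.3 kN·m

Release both end moments; the primary structure is a simply-supported span 12 with redundants M_1 and M_2.
Simple-span end rotations at 1 and 2 under the given loads:
  at 1: UDL 17.75: wL³/(24EI) = 984.4/EI
  at 2: UDL 17.75: wL³/(24EI) = 984.4/EI
  at 1: point load 169.5 at a = 7.33: Pab(L + b)/(6LEI) = 1014/EI
  at 2: point load 169.5 at a = 7.33: Pab(L + a)/(6LEI) = 1266/EI
  θ_10 = 1998/EI,  θ_20 = 2251/EI
Flexibility coefficients: a unit moment at one end gives L/(3EI) there and L/(6EI) at the far end, so f₁₁ = f₂₂ = 3.667/EI and f₁₂ = f₂₁ = 1.833/EI.
Compatibility — zero rotation at each built-in end:
  3.667 M_1 + 1.833 M_2 = 1998
  1.833 M_1 + 3.667 M_2 = 2251
Solving the pair gives M_1 = 317.3 kN·m and M_2 = 455.2 kN·m (hogging).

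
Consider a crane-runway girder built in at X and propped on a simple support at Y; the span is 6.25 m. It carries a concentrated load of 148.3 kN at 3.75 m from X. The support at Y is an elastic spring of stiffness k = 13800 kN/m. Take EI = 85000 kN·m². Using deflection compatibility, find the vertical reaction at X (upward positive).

R_X = 88.74 kN

Remove the prop at Y; the released (primary) structure is a cantilever built in at X.
Free-end deflection of the primary structure under the applied loading (downward +):
  point load 148.3 at a = 3.75: Pa²(3L − a)/(6EI) = 5214/EI
Tip deflection under a unit load at Y: L³/(3EI) = 81.38/EI.
With EI = 85000 kN·m²: δ_0 = 0.061337 m and δ_{YY} = 0.000957 m/kN.
Compatibility — the spring shortens by R_Y/k under the reaction it provides: δ_0 − R_Y·δ_{YY} = R_Y/k. With 1/k = 0.000072 m/kN, R_Y = δ_0 / (δ_{YY} + 1/k) = 0.061337 / (0.000957 + 0.000072) = 59.56 kN.
Vertical equilibrium: R_X = ΣP − R_Y = 148.3 − 59.56 = 88.74 kN.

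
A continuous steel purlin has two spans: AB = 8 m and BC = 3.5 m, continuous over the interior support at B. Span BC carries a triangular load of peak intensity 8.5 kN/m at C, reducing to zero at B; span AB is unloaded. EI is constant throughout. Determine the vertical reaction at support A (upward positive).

R_A = -0.2311 kN

Release continuity at B by inserting a hinge; the redundant is the internal moment M_B. The primary structure is two simply-supported spans AB and BC.
End slopes at the hinge B, treating each span as simply supported:
  span BC: triangular load, peak 8.5: 7w₀L³/(360EI) = 7.086/EI
  relative rotation θ_0 = (0 + 7.086)/EI = 7.086/EI
A unit hogging moment at B produces rotation L₁/(3EI) + L₂/(3EI) = 3.833/EI.
Slope continuity at B: θ_0 = M_B·3.833/EI, so M_B = 7.086/3.833 = 1.849 kN·m (hogging).
Span AB, ΣM about A with M_B applied at B: R_B^{AB}·8 = 0 + 1.849, so R_B^{AB} = 0.2311 kN and R_A = 0 − 0.2311 = -0.2311 kN.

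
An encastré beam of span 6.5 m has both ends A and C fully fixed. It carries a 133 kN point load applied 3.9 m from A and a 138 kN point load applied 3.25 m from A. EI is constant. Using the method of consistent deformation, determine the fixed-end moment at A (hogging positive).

Release both end moments; the primary structure is a simply-supported span AC with redundants M_A and M_C.
On the primary (simply-supported) span, the end slopes from the loading are:
  at A: point load 133 at a = 3.9: Pab(L + b)/(6LEI) = 314.7/EI
  at C: point load 133 at a = 3.9: Pab(L + a)/(6LEI) = 359.6/EI
  at A: point load 138 at a = 3.25: Pab(L + b)/(6LEI) = 364.4/EI
  at C: point load 138 at a = 3.25: Pab(L + a)/(6LEI) = 364.4/EI
  θ_A0 = 679.1/EI,  θ_C0 = 724/EI
Flexibility coefficients: a unit moment at one end gives L/(3EI) there and L/(6EI) at the far end, so f₁₁ = f₂₂ = 2.167/EI and f₁₂ = f₂₁ = 1.083/EI.
Compatibility — zero rotation at each built-in end:
  2.167 M_A + 1.083 M_C = 679.1
  1.083 M_A + 2.167 M_C = 724
Solving the pair gives M_A = 195.1 kN·m and M_C = 236.6 kN·m (hogging).

M_A = 195.1 kN·m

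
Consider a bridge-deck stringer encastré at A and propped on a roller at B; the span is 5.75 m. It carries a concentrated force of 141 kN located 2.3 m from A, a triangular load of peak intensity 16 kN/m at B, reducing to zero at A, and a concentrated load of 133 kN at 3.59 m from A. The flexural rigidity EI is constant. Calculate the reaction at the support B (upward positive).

R_B = 116.2 kN

Remove the prop at B; the released (primary) structure is a cantilever built in at A.
Primary-structure tip deflection at B by superposition:
  point load 141 at a = 2.3: Pa²(3L − a)/(6EI) = 1859/EI
  triangular load, peak 16 at the free end: 11w₀L⁴/(120EI) = 1603/EI
  point load 133 at a = 3.59: Pa²(3L − a)/(6EI) = 3902/EI
  δ_0 = 7364/EI
Flexibility coefficient — unit upward force at B: δ_{BB} = L³/(3EI) = 63.37/EI.
Compatibility at B: δ_0 − R_B·δ_{BB} = 0, so R_B = 7364/63.37 = 116.2 kN.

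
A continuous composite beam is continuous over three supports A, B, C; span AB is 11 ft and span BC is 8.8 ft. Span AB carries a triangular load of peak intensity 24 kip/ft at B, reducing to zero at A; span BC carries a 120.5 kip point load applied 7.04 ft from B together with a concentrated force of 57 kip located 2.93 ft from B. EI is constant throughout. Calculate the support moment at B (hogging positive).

M_B = 194.1 kip·ft

Release continuity at B by inserting a hinge; the redundant is the internal moment M_B. The primary structure is two simply-supported spans AB and BC.
Discontinuity in slope at B on the released structure — sum the simple-span end rotations:
  span AB: triangular load, peak 24: w₀L³/(45EI) = 709.9/EI
  span BC: point load 120.5 at a = 7.04: Pab(L + b)/(6LEI) = 298.6/EI
  span BC: point load 57 at a = 2.93: Pab(L + b)/(6LEI) = 272.4/EI
  relative rotation θ_0 = (709.9 + 571)/EI = 1281/EI
A unit hogging moment at B produces rotation L₁/(3EI) + L₂/(3EI) = 6.6/EI.
Compatibility: M_B·(L₁+L₂)/(3EI) = θ_0, giving M_B = 194.1 kip·ft (hogging).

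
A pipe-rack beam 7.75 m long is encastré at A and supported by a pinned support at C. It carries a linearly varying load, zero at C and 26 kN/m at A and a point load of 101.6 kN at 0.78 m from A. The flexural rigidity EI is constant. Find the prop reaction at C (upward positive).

Release the roller at C. Primary structure: cantilever fixed at A.
Primary-structure tip deflection at C by superposition:
  triangular load, peak 26 at the fixed end: w₀L⁴/(30EI) = 3127/EI
  point load 101.6 at a = 0.78: Pa²(3L − a)/(6EI) = 231.5/EI
  δ_0 = 3358/EI
Tip deflection under a unit load at C: L³/(3EI) = 155.2/EI.
Compatibility at C: δ_0 − R_C·δ_{CC} = 0, so R_C = 3358/155.2 = 21.64 kN.

R_C = 21.64 kN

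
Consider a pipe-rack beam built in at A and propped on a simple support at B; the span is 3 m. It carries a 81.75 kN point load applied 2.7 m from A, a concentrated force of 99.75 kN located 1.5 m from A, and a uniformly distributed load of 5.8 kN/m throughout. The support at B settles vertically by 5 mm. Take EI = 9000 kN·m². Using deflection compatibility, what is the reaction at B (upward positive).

R_B = 102.2 kN

Release the roller at B. Primary structure: cantilever fixed at A.
Deflection at B on the released cantilever, summing each load's contribution:
  point load 81.75 at a = 2.7: Pa²(3L − a)/(6EI) = 625.8/EI
  point load 99.75 at a = 1.5: Pa²(3L − a)/(6EI) = 280.5/EI
  UDL 5.8: wL⁴/(8EI) = 58.73/EI
  δ_0 = 965/EI
Tip deflection under a unit load at B: L³/(3EI) = 9/EI.
With EI = 9000 kN·m²: δ_0 = 0.10723 m and δ_{BB} = 0.001 m/kN.
Compatibility — the beam at B must follow the support down by 0.005 m: δ_0 − R_B·δ_{BB} = 0.005, so R_B = (0.10723 − 0.005)/0.001 = 102.2 kN.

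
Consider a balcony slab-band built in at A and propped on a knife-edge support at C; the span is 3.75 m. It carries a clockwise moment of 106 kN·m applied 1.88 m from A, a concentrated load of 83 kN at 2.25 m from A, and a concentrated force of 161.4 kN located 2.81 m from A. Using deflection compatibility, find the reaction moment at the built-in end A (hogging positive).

M_A = 109.9 kN·m

Take the reaction at C as the redundant and release it; the primary structure is a cantilever fixed at A.
Free-end deflection of the primary structure under the applied loading (downward +):
  clockwise couple 106 at a = 1.88: M₀a(2L − a)/(2EI) = 560/EI
  point load 83 at a = 2.25: Pa²(3L − a)/(6EI) = 630.3/EI
  point load 161.4 at a = 2.81: Pa²(3L − a)/(6EI) = 1793/EI
  δ_0 = 2983/EI
Tip deflection under a unit load at C: L³/(3EI) = 17.58/EI.
The prop prevents deflection at C: R_C = δ_0/δ_{CC} = 2983/17.58 = 169.7 kN.
Moment equilibrium about A: M_A = Σ(load moments about A) − R_C·L = 746.3 − 169.7×3.75 = 109.9 kN·m.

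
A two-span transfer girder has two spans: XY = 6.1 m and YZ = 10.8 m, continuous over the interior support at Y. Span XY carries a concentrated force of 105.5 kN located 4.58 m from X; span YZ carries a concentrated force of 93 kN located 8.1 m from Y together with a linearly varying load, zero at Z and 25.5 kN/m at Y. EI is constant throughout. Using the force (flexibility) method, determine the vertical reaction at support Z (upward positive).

Release continuity at Y by inserting a hinge; the redundant is the internal moment M_Y. The primary structure is two simply-supported spans XY and YZ.
Discontinuity in slope at Y on the released structure — sum the simple-span end rotations:
  span XY: point load 105.5 at a = 4.58: Pab(L + a)/(6LEI) = 214.3/EI
  span YZ: point load 93 at a = 8.1: Pab(L + b)/(6LEI) = 423.7/EI
  span YZ: triangular load, peak 25.5: w₀L³/(45EI) = 713.8/EI
  relative rotation θ_0 = (214.3 + 1138)/EI = 1352/EI
A unit hogging moment at Y produces rotation L₁/(3EI) + L₂/(3EI) = 5.633/EI.
Slope continuity at Y: θ_0 = M_Y·5.633/EI, so M_Y = 1352/5.633 = 240 kN·m (hogging).
Span YZ, ΣM about Z: R_Y^{YZ}·10.8 = 1243 + 240, so R_Y^{YZ} = 137.3 kN and R_Z = 230.7 − 137.3 = 93.43 kN.

R_Z = 93.43 kN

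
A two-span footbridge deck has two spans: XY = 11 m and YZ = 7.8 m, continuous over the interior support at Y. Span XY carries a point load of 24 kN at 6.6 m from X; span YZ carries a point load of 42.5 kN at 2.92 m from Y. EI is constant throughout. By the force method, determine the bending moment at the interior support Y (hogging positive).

Release continuity at Y by inserting a hinge; the redundant is the internal moment M_Y. The primary structure is two simply-supported spans XY and YZ.
Discontinuity in slope at Y on the released structure — sum the simple-span end rotations:
  span XY: point load 24 at a = 6.6: Pab(L + a)/(6LEI) = 185.9/EI
  span YZ: point load 42.5 at a = 2.92: Pab(L + b)/(6LEI) = 164.1/EI
  relative rotation θ_0 = (185.9 + 164.1)/EI = 349.9/EI
A unit hogging moment at Y produces rotation L₁/(3EI) + L₂/(3EI) = 6.267/EI.
Compatibility: M_Y·(L₁+L₂)/(3EI) = θ_0, giving M_Y = 55.84 kN·m (hogging).

M_Y = 55.84 kN·m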